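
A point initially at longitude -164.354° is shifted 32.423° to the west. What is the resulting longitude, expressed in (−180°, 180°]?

+163.223°

Start at -164.354°; shift −32.423° → -196.777°.
-196.777° lies outside (−180°, 180°]; add 360° → +163.223°.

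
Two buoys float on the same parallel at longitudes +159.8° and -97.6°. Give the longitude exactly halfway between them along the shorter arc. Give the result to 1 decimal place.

Signed shortest Δλ from +159.8° to -97.6° is +102.6°.
Midpoint longitude = +159.8° + (+102.6°)/2 = +159.8° + 51.3° = +211.1°.
Normalise into (−180°, 180°]: -148.9°.
(The naïve average (+159.8 + -97.6)/2 = 31.1° is on the wrong side of the globe.)

-148.9°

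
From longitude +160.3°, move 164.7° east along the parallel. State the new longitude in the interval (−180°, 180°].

Start at +160.3°; shift +164.7° → +325.0°.
+325.0° lies outside (−180°, 180°]; subtract 360° → -35.0°.

-35.0°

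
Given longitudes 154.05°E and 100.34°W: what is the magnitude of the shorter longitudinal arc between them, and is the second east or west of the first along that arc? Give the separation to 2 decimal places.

Raw difference: -100.34 − 154.05 = -254.39°.
Normalise into (−180°, 180°]: -254.39° + 360° = 105.61°.
Positive ⇒ the second point lies to the east; separation 105.61°.

105.61° east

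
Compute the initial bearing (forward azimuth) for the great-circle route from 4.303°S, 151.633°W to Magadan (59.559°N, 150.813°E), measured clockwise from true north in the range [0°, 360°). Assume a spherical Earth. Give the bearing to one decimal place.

Δλ = 150.813 − -151.633 = 302.446°; wrapped into (−180°, 180°]: -57.554°.
θ = atan2( sin Δλ · cos φ₂ , cos φ₁ · sin φ₂ − sin φ₁ · cos φ₂ · cos Δλ )
  = atan2(-0.42756, 0.88012) = -25.911° → normalised to [0°, 360°): 334.089°.

334.1°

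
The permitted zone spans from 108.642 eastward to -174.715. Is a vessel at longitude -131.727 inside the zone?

Band width going east from +108.642° to -174.715°: ((-174.715 − 108.642) mod 360) = 76.643°.
Offset of -131.727° east of the west edge: ((-131.727 − 108.642) mod 360) = 119.631°.
119.631° > 76.643° ⇒ outside.

No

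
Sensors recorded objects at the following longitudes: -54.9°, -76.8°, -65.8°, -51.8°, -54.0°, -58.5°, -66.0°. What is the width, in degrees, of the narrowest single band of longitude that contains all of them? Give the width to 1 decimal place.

Sort the longitudes: -76.8°, -66.0°, -65.8°, -58.5°, -54.9°, -54.0°, -51.8°.
Eastward gaps between consecutive values (wrapping around): 10.8°, 0.2°, 7.3°, 3.6°, 0.9°, 2.2°, 335.0°.
Largest gap = 335.0° ⇒ minimal covering band is its complement: 360° − 335.0° = 25.0°.
Band runs from -76.8° eastward to -51.8°.

25.0°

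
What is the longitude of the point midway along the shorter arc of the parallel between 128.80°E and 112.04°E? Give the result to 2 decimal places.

120.42°E

Signed shortest Δλ from +128.80° to +112.04° is -16.76°.
Midpoint longitude = +128.80° + (-16.76°)/2 = +128.80° − 8.38° = +120.42°.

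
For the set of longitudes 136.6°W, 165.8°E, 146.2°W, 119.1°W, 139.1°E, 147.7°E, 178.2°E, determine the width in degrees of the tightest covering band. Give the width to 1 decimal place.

Sort the longitudes: -146.2°, -136.6°, -119.1°, +139.1°, +147.7°, +165.8°, +178.2°.
Eastward gaps between consecutive values (wrapping around): 9.6°, 17.5°, 258.2°, 8.6°, 18.1°, 12.4°, 35.6°.
Largest gap = 258.2° ⇒ minimal covering band is its complement: 360° − 258.2° = 101.8°.
Band runs from +139.1° eastward to -119.1°, crossing the antimeridian.

101.8°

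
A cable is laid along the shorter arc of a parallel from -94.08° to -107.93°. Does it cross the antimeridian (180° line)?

No

Signed shortest Δλ = ((-107.93 − -94.08 + 180) mod 360) − 180 = -13.85°.
Going west by 13.85° from -94.08° reaches -107.93° without touching 180°.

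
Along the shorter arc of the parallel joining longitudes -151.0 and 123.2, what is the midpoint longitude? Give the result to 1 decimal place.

Signed shortest Δλ from -151.0° to +123.2° is -85.8°.
Midpoint longitude = -151.0° + (-85.8°)/2 = -151.0° − 42.9° = -193.9°.
Normalise into (−180°, 180°]: +166.1°.
(The naïve average (-151.0 + +123.2)/2 = -13.9° is on the wrong side of the globe.)

+166.1°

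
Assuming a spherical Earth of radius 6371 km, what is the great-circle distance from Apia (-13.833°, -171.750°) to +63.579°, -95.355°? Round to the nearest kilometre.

10726 km

Δλ = -95.355 − -171.750 = 76.395°.
Δφ = 63.579 − -13.833 = 77.412°.
a = sin²(Δφ/2) + cos φ₁ · cos φ₂ · sin²(Δλ/2) = 0.556244.
c = 2·atan2(√a, √(1−a)) = 1.68352 rad → d = 6371·c ≈ 10725.72 km.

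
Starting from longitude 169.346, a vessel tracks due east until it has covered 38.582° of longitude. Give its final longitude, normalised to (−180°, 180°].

Start at +169.346°; shift +38.582° → +207.928°.
+207.928° lies outside (−180°, 180°]; subtract 360° → -152.072°.

-152.072°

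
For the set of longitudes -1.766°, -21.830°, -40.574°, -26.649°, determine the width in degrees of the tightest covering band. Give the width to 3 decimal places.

Sort the longitudes: -40.574°, -26.649°, -21.830°, -1.766°.
Eastward gaps between consecutive values (wrapping around): 13.925°, 4.819°, 20.064°, 321.192°.
Largest gap = 321.192° ⇒ minimal covering band is its complement: 360° − 321.192° = 38.808°.
Band runs from -40.574° eastward to -1.766°.

38.808°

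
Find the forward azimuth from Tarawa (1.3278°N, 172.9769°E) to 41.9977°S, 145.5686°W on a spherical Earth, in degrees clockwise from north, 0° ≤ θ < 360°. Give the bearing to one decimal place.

144.2°

Δλ = -145.5686 − 172.9769 = -318.5455°; wrapped into (−180°, 180°]: 41.4545°.
θ = atan2( sin Δλ · cos φ₂ , cos φ₁ · sin φ₂ − sin φ₁ · cos φ₂ · cos Δλ )
  = atan2(0.49200, -0.68183) = 144.186° → normalised to [0°, 360°): 144.186°.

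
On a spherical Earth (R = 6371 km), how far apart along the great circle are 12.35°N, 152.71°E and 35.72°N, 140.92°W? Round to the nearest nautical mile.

Δλ = -140.92 − 152.71 = -293.63°; wrapped into (−180°, 180°]: 66.37°.
Δφ = 35.72 − 12.35 = 23.37°.
a = sin²(Δφ/2) + cos φ₁ · cos φ₂ · sin²(Δλ/2) = 0.278618.
c = 2·atan2(√a, √(1−a)) = 1.11212 rad → d = 6371·c ≈ 7085.30 km ≈ 3825.75 nmi.

3826 nmi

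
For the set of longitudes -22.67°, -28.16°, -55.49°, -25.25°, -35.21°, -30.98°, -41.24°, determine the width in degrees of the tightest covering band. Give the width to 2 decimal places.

Sort the longitudes: -55.49°, -41.24°, -35.21°, -30.98°, -28.16°, -25.25°, -22.67°.
Eastward gaps between consecutive values (wrapping around): 14.25°, 6.03°, 4.23°, 2.82°, 2.91°, 2.58°, 327.18°.
Largest gap = 327.18° ⇒ minimal covering band is its complement: 360° − 327.18° = 32.82°.
Band runs from -55.49° eastward to -22.67°.

32.82°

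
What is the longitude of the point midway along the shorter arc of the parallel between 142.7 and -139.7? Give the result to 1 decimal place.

Signed shortest Δλ from +142.7° to -139.7° is +77.6°.
Midpoint longitude = +142.7° + (+77.6°)/2 = +142.7° + 38.8° = +181.5°.
Normalise into (−180°, 180°]: -178.5°.
(The naïve average (+142.7 + -139.7)/2 = 1.5° is on the wrong side of the globe.)

-178.5°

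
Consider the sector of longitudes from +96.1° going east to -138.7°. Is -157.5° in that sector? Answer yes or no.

Yes

Band width going east from +96.1° to -138.7°: ((-138.7 − 96.1) mod 360) = 125.2°.
Offset of -157.5° east of the west edge: ((-157.5 − 96.1) mod 360) = 106.4°.
106.4° ≤ 125.2° ⇒ inside.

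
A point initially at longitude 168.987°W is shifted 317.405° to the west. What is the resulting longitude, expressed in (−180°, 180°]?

Start at -168.987°; shift −317.405° → -486.392°.
-486.392° lies outside (−180°, 180°]; add 360° → -126.392°.

126.392°W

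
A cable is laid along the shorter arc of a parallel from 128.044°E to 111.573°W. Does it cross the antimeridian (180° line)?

Yes

Naïve |-111.573 − 128.044| = 239.617° > 180°, so the shorter arc goes the other way round — across 180°.
Signed shortest Δλ = ((-111.573 − 128.044 + 180) mod 360) − 180 = 120.383°.
Going east by 120.383° from +128.044° passes through 180° before reaching -111.573°.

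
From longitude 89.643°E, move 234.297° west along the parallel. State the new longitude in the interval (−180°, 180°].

Start at +89.643°; shift −234.297° → -144.654°.
-144.654° already lies in (−180°, 180°].

144.654°W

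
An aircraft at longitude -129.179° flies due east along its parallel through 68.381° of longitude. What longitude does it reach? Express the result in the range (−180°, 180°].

-60.798°

Start at -129.179°; shift +68.381° → -60.798°.
-60.798° already lies in (−180°, 180°].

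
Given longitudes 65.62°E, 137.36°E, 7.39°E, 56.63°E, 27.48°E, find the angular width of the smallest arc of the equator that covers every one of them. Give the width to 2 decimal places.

Sort the longitudes: +7.39°, +27.48°, +56.63°, +65.62°, +137.36°.
Eastward gaps between consecutive values (wrapping around): 20.09°, 29.15°, 8.99°, 71.74°, 230.03°.
Largest gap = 230.03° ⇒ minimal covering band is its complement: 360° − 230.03° = 129.97°.
Band runs from +7.39° eastward to +137.36°.

129.97°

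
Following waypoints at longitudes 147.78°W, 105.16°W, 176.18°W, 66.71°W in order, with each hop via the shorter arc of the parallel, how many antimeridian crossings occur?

0

Leg 1: -147.78° → -105.16°, shortest Δλ = 42.62° (east) — does not cross 180°.
Leg 2: -105.16° → -176.18°, shortest Δλ = -71.02° (west) — does not cross 180°.
Leg 3: -176.18° → -66.71°, shortest Δλ = 109.47° (east) — does not cross 180°.
Total crossings: 0.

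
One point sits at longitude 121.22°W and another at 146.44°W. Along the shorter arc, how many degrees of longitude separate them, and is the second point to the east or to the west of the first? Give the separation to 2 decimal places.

25.22° west

Raw difference: -146.44 − -121.22 = -25.22°.
Normalise into (−180°, 180°]: -25.22° stays -25.22°.
Negative ⇒ the second point lies to the west; separation 25.22°.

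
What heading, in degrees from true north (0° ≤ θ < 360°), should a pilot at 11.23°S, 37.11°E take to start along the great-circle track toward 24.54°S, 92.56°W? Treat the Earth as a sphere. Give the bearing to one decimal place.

233.4°

Δλ = -92.56 − 37.11 = -129.67°.
θ = atan2( sin Δλ · cos φ₂ , cos φ₁ · sin φ₂ − sin φ₁ · cos φ₂ · cos Δλ )
  = atan2(-0.70021, -0.52047) = -126.624° → normalised to [0°, 360°): 233.376°.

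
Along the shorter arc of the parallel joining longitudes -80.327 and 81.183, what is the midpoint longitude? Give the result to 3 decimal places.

Signed shortest Δλ from -80.327° to +81.183° is +161.510°.
Midpoint longitude = -80.327° + (+161.510°)/2 = -80.327° + 80.755° = +0.428°.

+0.428°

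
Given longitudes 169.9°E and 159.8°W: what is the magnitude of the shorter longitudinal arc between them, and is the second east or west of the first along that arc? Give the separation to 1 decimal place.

Raw difference: -159.8 − 169.9 = -329.7°.
Normalise into (−180°, 180°]: -329.7° + 360° = 30.3°.
Positive ⇒ the second point lies to the east; separation 30.3°.

30.3° east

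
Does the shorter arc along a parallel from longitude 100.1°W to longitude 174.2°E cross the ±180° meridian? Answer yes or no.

Yes

Naïve |174.2 − -100.1| = 274.3° > 180°, so the shorter arc goes the other way round — across 180°.
Signed shortest Δλ = ((174.2 − -100.1 + 180) mod 360) − 180 = -85.7°.
Going west by 85.7° from -100.1° passes through 180° before reaching +174.2°.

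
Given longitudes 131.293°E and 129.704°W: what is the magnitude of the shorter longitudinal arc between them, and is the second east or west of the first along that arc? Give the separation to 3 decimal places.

Raw difference: -129.704 − 131.293 = -260.997°.
Normalise into (−180°, 180°]: -260.997° + 360° = 99.003°.
Positive ⇒ the second point lies to the east; separation 99.003°.

99.003° east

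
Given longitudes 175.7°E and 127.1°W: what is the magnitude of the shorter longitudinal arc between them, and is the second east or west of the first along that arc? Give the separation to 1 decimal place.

57.2° east

Raw difference: -127.1 − 175.7 = -302.8°.
Normalise into (−180°, 180°]: -302.8° + 360° = 57.2°.
Positive ⇒ the second point lies to the east; separation 57.2°.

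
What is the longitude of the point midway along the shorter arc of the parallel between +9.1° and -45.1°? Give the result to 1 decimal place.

-18.0°

Signed shortest Δλ from +9.1° to -45.1° is -54.2°.
Midpoint longitude = +9.1° + (-54.2°)/2 = +9.1° − 27.1° = -18.0°.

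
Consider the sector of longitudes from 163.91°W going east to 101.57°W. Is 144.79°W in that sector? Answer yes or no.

Band width going east from -163.91° to -101.57°: ((-101.57 − -163.91) mod 360) = 62.34°.
Offset of -144.79° east of the west edge: ((-144.79 − -163.91) mod 360) = 19.12°.
19.12° ≤ 62.34° ⇒ inside.

Yes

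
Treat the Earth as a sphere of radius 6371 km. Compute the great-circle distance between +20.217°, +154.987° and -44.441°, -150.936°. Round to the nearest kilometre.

9041 km

Δλ = -150.936 − 154.987 = -305.923°; wrapped into (−180°, 180°]: 54.077°.
Δφ = -44.441 − 20.217 = -64.658°.
a = sin²(Δφ/2) + cos φ₁ · cos φ₂ · sin²(Δλ/2) = 0.424443.
c = 2·atan2(√a, √(1−a)) = 1.41910 rad → d = 6371·c ≈ 9041.09 km.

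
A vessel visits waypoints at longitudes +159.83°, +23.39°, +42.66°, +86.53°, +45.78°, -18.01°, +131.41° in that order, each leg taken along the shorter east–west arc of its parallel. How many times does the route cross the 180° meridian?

0

Leg 1: +159.83° → +23.39°, shortest Δλ = -136.44° (west) — does not cross 180°.
Leg 2: +23.39° → +42.66°, shortest Δλ = 19.27° (east) — does not cross 180°.
Leg 3: +42.66° → +86.53°, shortest Δλ = 43.87° (east) — does not cross 180°.
Leg 4: +86.53° → +45.78°, shortest Δλ = -40.75° (west) — does not cross 180°.
Leg 5: +45.78° → -18.01°, shortest Δλ = -63.79° (west) — does not cross 180°.
Leg 6: -18.01° → +131.41°, shortest Δλ = 149.42° (east) — does not cross 180°.
Total crossings: 0.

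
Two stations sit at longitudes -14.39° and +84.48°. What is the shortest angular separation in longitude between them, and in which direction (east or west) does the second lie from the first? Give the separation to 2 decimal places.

98.87° east

Raw difference: 84.48 − -14.39 = 98.87°.
Normalise into (−180°, 180°]: 98.87° stays 98.87°.
Positive ⇒ the second point lies to the east; separation 98.87°.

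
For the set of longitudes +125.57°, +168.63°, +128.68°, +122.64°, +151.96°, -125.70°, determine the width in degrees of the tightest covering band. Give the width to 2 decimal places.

Sort the longitudes: -125.70°, +122.64°, +125.57°, +128.68°, +151.96°, +168.63°.
Eastward gaps between consecutive values (wrapping around): 248.34°, 2.93°, 3.11°, 23.28°, 16.67°, 65.67°.
Largest gap = 248.34° ⇒ minimal covering band is its complement: 360° − 248.34° = 111.66°.
Band runs from +122.64° eastward to -125.70°, crossing the antimeridian.

111.66°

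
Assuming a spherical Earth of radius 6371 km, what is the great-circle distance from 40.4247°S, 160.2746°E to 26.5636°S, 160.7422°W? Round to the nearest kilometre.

Δλ = -160.7422 − 160.2746 = -321.0168°; wrapped into (−180°, 180°]: 38.9832°.
Δφ = -26.5636 − -40.4247 = 13.8611°.
a = sin²(Δφ/2) + cos φ₁ · cos φ₂ · sin²(Δλ/2) = 0.090368.
c = 2·atan2(√a, √(1−a)) = 0.61067 rad → d = 6371·c ≈ 3890.58 km.

3891 km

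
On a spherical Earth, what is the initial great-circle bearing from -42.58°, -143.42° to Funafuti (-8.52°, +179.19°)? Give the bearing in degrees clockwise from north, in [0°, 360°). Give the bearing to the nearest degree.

305°

Δλ = 179.19 − -143.42 = 322.61°; wrapped into (−180°, 180°]: -37.39°.
θ = atan2( sin Δλ · cos φ₂ , cos φ₁ · sin φ₂ − sin φ₁ · cos φ₂ · cos Δλ )
  = atan2(-0.60054, 0.42256) = -54.868° → normalised to [0°, 360°): 305.132°.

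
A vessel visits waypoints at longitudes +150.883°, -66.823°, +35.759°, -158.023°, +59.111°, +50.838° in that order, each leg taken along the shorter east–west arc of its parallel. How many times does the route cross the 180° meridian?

Leg 1: +150.883° → -66.823°, shortest Δλ = 142.294° (east) — crosses 180°.
Leg 2: -66.823° → +35.759°, shortest Δλ = 102.582° (east) — does not cross 180°.
Leg 3: +35.759° → -158.023°, shortest Δλ = 166.218° (east) — crosses 180°.
Leg 4: -158.023° → +59.111°, shortest Δλ = -142.866° (west) — crosses 180°.
Leg 5: +59.111° → +50.838°, shortest Δλ = -8.273° (west) — does not cross 180°.
Total crossings: 3.

3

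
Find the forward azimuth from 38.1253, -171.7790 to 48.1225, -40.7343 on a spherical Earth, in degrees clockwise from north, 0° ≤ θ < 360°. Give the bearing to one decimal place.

Δλ = -40.7343 − -171.7790 = 131.0447°.
θ = atan2( sin Δλ · cos φ₂ , cos φ₁ · sin φ₂ − sin φ₁ · cos φ₂ · cos Δλ )
  = atan2(0.50346, 0.85635) = 30.452° → normalised to [0°, 360°): 30.452°.

30.5°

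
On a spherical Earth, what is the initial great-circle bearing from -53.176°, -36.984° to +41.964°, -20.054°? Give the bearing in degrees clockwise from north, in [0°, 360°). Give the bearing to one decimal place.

12.6°

Δλ = -20.054 − -36.984 = 16.930°.
θ = atan2( sin Δλ · cos φ₂ , cos φ₁ · sin φ₂ − sin φ₁ · cos φ₂ · cos Δλ )
  = atan2(0.21653, 0.97018) = 12.581° → normalised to [0°, 360°): 12.581°.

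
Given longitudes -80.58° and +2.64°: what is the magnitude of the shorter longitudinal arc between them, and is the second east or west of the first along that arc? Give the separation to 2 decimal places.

83.22° east

Raw difference: 2.64 − -80.58 = 83.22°.
Normalise into (−180°, 180°]: 83.22° stays 83.22°.
Positive ⇒ the second point lies to the east; separation 83.22°.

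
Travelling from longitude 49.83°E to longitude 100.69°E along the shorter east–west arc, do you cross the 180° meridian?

No

Signed shortest Δλ = ((100.69 − 49.83 + 180) mod 360) − 180 = 50.86°.
Going east by 50.86° from +49.83° reaches +100.69° without touching 180°.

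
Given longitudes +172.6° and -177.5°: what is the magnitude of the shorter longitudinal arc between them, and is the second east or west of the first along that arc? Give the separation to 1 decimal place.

9.9° east

Raw difference: -177.5 − 172.6 = -350.1°.
Normalise into (−180°, 180°]: -350.1° + 360° = 9.9°.
Positive ⇒ the second point lies to the east; separation 9.9°.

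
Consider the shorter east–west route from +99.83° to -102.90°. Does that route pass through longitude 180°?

Naïve |-102.90 − 99.83| = 202.73° > 180°, so the shorter arc goes the other way round — across 180°.
Signed shortest Δλ = ((-102.90 − 99.83 + 180) mod 360) − 180 = 157.27°.
Going east by 157.27° from +99.83° passes through 180° before reaching -102.90°.

Yes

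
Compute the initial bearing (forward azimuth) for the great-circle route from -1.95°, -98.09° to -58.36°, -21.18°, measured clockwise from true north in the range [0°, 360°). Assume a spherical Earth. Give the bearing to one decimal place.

148.9°

Δλ = -21.18 − -98.09 = 76.91°.
θ = atan2( sin Δλ · cos φ₂ , cos φ₁ · sin φ₂ − sin φ₁ · cos φ₂ · cos Δλ )
  = atan2(0.51095, -0.84683) = 148.894° → normalised to [0°, 360°): 148.894°.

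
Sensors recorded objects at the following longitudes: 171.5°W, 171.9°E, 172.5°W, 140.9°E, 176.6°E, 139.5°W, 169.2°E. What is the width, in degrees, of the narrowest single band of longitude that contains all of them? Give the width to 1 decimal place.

Sort the longitudes: -172.5°, -171.5°, -139.5°, +140.9°, +169.2°, +171.9°, +176.6°.
Eastward gaps between consecutive values (wrapping around): 1.0°, 32.0°, 280.4°, 28.3°, 2.7°, 4.7°, 10.9°.
Largest gap = 280.4° ⇒ minimal covering band is its complement: 360° − 280.4° = 79.6°.
Band runs from +140.9° eastward to -139.5°, crossing the antimeridian.

79.6°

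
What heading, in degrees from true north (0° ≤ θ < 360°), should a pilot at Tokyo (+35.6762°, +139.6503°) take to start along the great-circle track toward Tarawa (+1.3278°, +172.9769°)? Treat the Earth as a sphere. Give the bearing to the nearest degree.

130°

Δλ = 172.9769 − 139.6503 = 33.3266°.
θ = atan2( sin Δλ · cos φ₂ , cos φ₁ · sin φ₂ − sin φ₁ · cos φ₂ · cos Δλ )
  = atan2(0.54926, -0.46834) = 130.453° → normalised to [0°, 360°): 130.453°.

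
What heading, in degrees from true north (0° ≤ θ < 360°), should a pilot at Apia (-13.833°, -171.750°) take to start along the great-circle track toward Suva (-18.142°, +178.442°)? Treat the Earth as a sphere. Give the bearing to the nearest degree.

244°

Δλ = 178.442 − -171.750 = 350.192°; wrapped into (−180°, 180°]: -9.808°.
θ = atan2( sin Δλ · cos φ₂ , cos φ₁ · sin φ₂ − sin φ₁ · cos φ₂ · cos Δλ )
  = atan2(-0.16188, -0.07846) = -115.858° → normalised to [0°, 360°): 244.142°.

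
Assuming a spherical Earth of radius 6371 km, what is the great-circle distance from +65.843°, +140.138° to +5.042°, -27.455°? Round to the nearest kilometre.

Δλ = -27.455 − 140.138 = -167.593°.
Δφ = 5.042 − 65.843 = -60.801°.
a = sin²(Δφ/2) + cos φ₁ · cos φ₂ · sin²(Δλ/2) = 0.658972.
c = 2·atan2(√a, √(1−a)) = 1.89436 rad → d = 6371·c ≈ 12068.95 km.

12069 km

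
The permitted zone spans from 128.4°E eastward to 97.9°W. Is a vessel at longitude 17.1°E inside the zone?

No

Band width going east from +128.4° to -97.9°: ((-97.9 − 128.4) mod 360) = 133.7°.
Offset of +17.1° east of the west edge: ((17.1 − 128.4) mod 360) = 248.7°.
248.7° > 133.7° ⇒ outside.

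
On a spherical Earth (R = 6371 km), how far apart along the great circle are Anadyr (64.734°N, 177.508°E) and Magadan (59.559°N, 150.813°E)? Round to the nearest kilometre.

Δλ = 150.813 − 177.508 = -26.695°.
Δφ = 59.559 − 64.734 = -5.175°.
a = sin²(Δφ/2) + cos φ₁ · cos φ₂ · sin²(Δλ/2) = 0.013563.
c = 2·atan2(√a, √(1−a)) = 0.23345 rad → d = 6371·c ≈ 1487.31 km.

1487 km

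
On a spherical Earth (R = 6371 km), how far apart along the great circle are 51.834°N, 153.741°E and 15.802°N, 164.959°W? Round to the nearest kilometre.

Δλ = -164.959 − 153.741 = -318.700°; wrapped into (−180°, 180°]: 41.300°.
Δφ = 15.802 − 51.834 = -36.032°.
a = sin²(Δφ/2) + cos φ₁ · cos φ₂ · sin²(Δλ/2) = 0.169604.
c = 2·atan2(√a, √(1−a)) = 0.84892 rad → d = 6371·c ≈ 5408.48 km.

5408 km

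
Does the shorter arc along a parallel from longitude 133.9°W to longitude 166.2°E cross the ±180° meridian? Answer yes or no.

Yes

Naïve |166.2 − -133.9| = 300.1° > 180°, so the shorter arc goes the other way round — across 180°.
Signed shortest Δλ = ((166.2 − -133.9 + 180) mod 360) − 180 = -59.9°.
Going west by 59.9° from -133.9° passes through 180° before reaching +166.2°.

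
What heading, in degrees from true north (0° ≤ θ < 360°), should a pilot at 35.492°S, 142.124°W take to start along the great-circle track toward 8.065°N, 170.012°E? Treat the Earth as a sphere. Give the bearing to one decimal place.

304.2°

Δλ = 170.012 − -142.124 = 312.136°; wrapped into (−180°, 180°]: -47.864°.
θ = atan2( sin Δλ · cos φ₂ , cos φ₁ · sin φ₂ − sin φ₁ · cos φ₂ · cos Δλ )
  = atan2(-0.73422, 0.49989) = -55.751° → normalised to [0°, 360°): 304.249°.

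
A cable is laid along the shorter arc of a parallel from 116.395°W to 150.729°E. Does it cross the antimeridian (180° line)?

Yes

Naïve |150.729 − -116.395| = 267.124° > 180°, so the shorter arc goes the other way round — across 180°.
Signed shortest Δλ = ((150.729 − -116.395 + 180) mod 360) − 180 = -92.876°.
Going west by 92.876° from -116.395° passes through 180° before reaching +150.729°.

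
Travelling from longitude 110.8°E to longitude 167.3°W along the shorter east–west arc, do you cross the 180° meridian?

Yes

Naïve |-167.3 − 110.8| = 278.1° > 180°, so the shorter arc goes the other way round — across 180°.
Signed shortest Δλ = ((-167.3 − 110.8 + 180) mod 360) − 180 = 81.9°.
Going east by 81.9° from +110.8° passes through 180° before reaching -167.3°.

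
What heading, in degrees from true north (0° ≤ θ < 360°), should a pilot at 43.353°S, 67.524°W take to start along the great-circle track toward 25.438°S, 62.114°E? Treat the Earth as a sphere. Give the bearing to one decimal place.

Δλ = 62.114 − -67.524 = 129.638°.
θ = atan2( sin Δλ · cos φ₂ , cos φ₁ · sin φ₂ − sin φ₁ · cos φ₂ · cos Δλ )
  = atan2(0.69543, -0.70781) = 135.505° → normalised to [0°, 360°): 135.505°.

135.5°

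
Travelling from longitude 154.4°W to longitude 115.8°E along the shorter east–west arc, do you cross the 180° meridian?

Yes

Naïve |115.8 − -154.4| = 270.2° > 180°, so the shorter arc goes the other way round — across 180°.
Signed shortest Δλ = ((115.8 − -154.4 + 180) mod 360) − 180 = -89.8°.
Going west by 89.8° from -154.4° passes through 180° before reaching +115.8°.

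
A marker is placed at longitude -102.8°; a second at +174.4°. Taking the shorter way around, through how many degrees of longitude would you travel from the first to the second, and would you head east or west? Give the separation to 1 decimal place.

Raw difference: 174.4 − -102.8 = 277.2°.
Normalise into (−180°, 180°]: 277.2° − 360° = -82.8°.
Negative ⇒ the second point lies to the west; separation 82.8°.

82.8° west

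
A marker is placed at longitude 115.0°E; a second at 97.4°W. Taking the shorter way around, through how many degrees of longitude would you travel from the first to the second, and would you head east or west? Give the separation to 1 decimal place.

Raw difference: -97.4 − 115.0 = -212.4°.
Normalise into (−180°, 180°]: -212.4° + 360° = 147.6°.
Positive ⇒ the second point lies to the east; separation 147.6°.

147.6° east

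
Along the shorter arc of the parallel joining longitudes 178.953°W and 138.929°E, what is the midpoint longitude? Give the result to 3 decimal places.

Signed shortest Δλ from -178.953° to +138.929° is -42.118°.
Midpoint longitude = -178.953° + (-42.118°)/2 = -178.953° − 21.059° = -200.012°.
Normalise into (−180°, 180°]: +159.988°.
(The naïve average (-178.953 + +138.929)/2 = -20.012° is on the wrong side of the globe.)

159.988°E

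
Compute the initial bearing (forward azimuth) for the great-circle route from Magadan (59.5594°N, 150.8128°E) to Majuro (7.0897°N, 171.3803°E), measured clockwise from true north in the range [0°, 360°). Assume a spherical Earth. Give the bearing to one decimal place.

Δλ = 171.3803 − 150.8128 = 20.5675°.
θ = atan2( sin Δλ · cos φ₂ , cos φ₁ · sin φ₂ − sin φ₁ · cos φ₂ · cos Δλ )
  = atan2(0.34862, -0.73850) = 154.729° → normalised to [0°, 360°): 154.729°.

154.7°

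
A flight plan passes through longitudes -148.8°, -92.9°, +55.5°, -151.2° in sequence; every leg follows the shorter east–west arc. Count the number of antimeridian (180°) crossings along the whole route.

1

Leg 1: -148.8° → -92.9°, shortest Δλ = 55.9° (east) — does not cross 180°.
Leg 2: -92.9° → +55.5°, shortest Δλ = 148.4° (east) — does not cross 180°.
Leg 3: +55.5° → -151.2°, shortest Δλ = 153.3° (east) — crosses 180°.
Total crossings: 1.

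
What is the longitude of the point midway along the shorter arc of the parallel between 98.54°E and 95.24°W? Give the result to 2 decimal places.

Signed shortest Δλ from +98.54° to -95.24° is +166.22°.
Midpoint longitude = +98.54° + (+166.22°)/2 = +98.54° + 83.11° = +181.65°.
Normalise into (−180°, 180°]: -178.35°.
(The naïve average (+98.54 + -95.24)/2 = 1.65° is on the wrong side of the globe.)

178.35°W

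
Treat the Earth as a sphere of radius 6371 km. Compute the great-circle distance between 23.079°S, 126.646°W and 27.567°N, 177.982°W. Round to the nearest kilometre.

7878 km

Δλ = -177.982 − -126.646 = -51.336°.
Δφ = 27.567 − -23.079 = 50.646°.
a = sin²(Δφ/2) + cos φ₁ · cos φ₂ · sin²(Δλ/2) = 0.335956.
c = 2·atan2(√a, √(1−a)) = 1.23652 rad → d = 6371·c ≈ 7877.86 km.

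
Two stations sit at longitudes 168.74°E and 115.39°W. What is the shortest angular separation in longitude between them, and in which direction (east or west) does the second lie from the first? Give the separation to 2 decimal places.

75.87° east

Raw difference: -115.39 − 168.74 = -284.13°.
Normalise into (−180°, 180°]: -284.13° + 360° = 75.87°.
Positive ⇒ the second point lies to the east; separation 75.87°.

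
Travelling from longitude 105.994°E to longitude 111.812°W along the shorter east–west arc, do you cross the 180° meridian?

Naïve |-111.812 − 105.994| = 217.806° > 180°, so the shorter arc goes the other way round — across 180°.
Signed shortest Δλ = ((-111.812 − 105.994 + 180) mod 360) − 180 = 142.194°.
Going east by 142.194° from +105.994° passes through 180° before reaching -111.812°.

Yes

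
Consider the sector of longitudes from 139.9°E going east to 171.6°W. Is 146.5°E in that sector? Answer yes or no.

Band width going east from +139.9° to -171.6°: ((-171.6 − 139.9) mod 360) = 48.5°.
Offset of +146.5° east of the west edge: ((146.5 − 139.9) mod 360) = 6.6°.
6.6° ≤ 48.5° ⇒ inside.

Yes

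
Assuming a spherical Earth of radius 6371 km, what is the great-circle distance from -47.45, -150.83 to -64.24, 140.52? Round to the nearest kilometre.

Δλ = 140.52 − -150.83 = 291.35°; wrapped into (−180°, 180°]: -68.65°.
Δφ = -64.24 − -47.45 = -16.79°.
a = sin²(Δφ/2) + cos φ₁ · cos φ₂ · sin²(Δλ/2) = 0.114763.
c = 2·atan2(√a, √(1−a)) = 0.69121 rad → d = 6371·c ≈ 4403.72 km.

4404 km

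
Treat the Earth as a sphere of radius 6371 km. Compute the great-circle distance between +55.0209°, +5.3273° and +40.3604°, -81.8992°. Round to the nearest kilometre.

6284 km

Δλ = -81.8992 − 5.3273 = -87.2265°.
Δφ = 40.3604 − 55.0209 = -14.6605°.
a = sin²(Δφ/2) + cos φ₁ · cos φ₂ · sin²(Δλ/2) = 0.224125.
c = 2·atan2(√a, √(1−a)) = 0.98634 rad → d = 6371·c ≈ 6283.94 km.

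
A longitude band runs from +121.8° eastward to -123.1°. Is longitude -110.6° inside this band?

Band width going east from +121.8° to -123.1°: ((-123.1 − 121.8) mod 360) = 115.1°.
Offset of -110.6° east of the west edge: ((-110.6 − 121.8) mod 360) = 127.6°.
127.6° > 115.1° ⇒ outside.

No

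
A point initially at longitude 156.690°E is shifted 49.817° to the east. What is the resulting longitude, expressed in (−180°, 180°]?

Start at +156.690°; shift +49.817° → +206.507°.
+206.507° lies outside (−180°, 180°]; subtract 360° → -153.493°.

153.493°W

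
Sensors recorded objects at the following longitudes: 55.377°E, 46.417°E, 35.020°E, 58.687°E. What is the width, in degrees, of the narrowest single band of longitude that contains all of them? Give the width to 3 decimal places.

23.667°

Sort the longitudes: +35.020°, +46.417°, +55.377°, +58.687°.
Eastward gaps between consecutive values (wrapping around): 11.397°, 8.960°, 3.310°, 336.333°.
Largest gap = 336.333° ⇒ minimal covering band is its complement: 360° − 336.333° = 23.667°.
Band runs from +35.020° eastward to +58.687°.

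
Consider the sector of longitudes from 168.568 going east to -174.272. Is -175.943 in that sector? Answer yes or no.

Band width going east from +168.568° to -174.272°: ((-174.272 − 168.568) mod 360) = 17.160°.
Offset of -175.943° east of the west edge: ((-175.943 − 168.568) mod 360) = 15.489°.
15.489° ≤ 17.160° ⇒ inside.

Yes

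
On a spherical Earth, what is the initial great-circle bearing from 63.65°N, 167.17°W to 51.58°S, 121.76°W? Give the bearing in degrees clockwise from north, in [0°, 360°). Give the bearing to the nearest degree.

Δλ = -121.76 − -167.17 = 45.41°.
θ = atan2( sin Δλ · cos φ₂ , cos φ₁ · sin φ₂ − sin φ₁ · cos φ₂ · cos Δλ )
  = atan2(0.44254, -0.73868) = 149.074° → normalised to [0°, 360°): 149.074°.

149°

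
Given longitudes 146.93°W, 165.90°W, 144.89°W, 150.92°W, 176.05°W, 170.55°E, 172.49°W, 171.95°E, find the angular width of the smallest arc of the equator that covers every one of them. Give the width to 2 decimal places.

Sort the longitudes: -176.05°, -172.49°, -165.90°, -150.92°, -146.93°, -144.89°, +170.55°, +171.95°.
Eastward gaps between consecutive values (wrapping around): 3.56°, 6.59°, 14.98°, 3.99°, 2.04°, 315.44°, 1.40°, 12.00°.
Largest gap = 315.44° ⇒ minimal covering band is its complement: 360° − 315.44° = 44.56°.
Band runs from +170.55° eastward to -144.89°, crossing the antimeridian.

44.56°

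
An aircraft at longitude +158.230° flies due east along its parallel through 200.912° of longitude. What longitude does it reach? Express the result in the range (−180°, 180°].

-0.858°

Start at +158.230°; shift +200.912° → +359.142°.
+359.142° lies outside (−180°, 180°]; subtract 360° → -0.858°.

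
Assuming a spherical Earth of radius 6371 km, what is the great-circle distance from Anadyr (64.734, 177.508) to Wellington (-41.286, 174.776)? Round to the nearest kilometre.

11791 km

Δλ = 174.776 − 177.508 = -2.732°.
Δφ = -41.286 − 64.734 = -106.020°.
a = sin²(Δφ/2) + cos φ₁ · cos φ₂ · sin²(Δλ/2) = 0.638169.
c = 2·atan2(√a, √(1−a)) = 1.85078 rad → d = 6371·c ≈ 11791.30 km.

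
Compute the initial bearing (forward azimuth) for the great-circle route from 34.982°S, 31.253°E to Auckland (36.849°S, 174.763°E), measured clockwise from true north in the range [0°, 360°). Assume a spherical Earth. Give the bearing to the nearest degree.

Δλ = 174.763 − 31.253 = 143.510°.
θ = atan2( sin Δλ · cos φ₂ , cos φ₁ · sin φ₂ − sin φ₁ · cos φ₂ · cos Δλ )
  = atan2(0.47588, -0.86020) = 151.048° → normalised to [0°, 360°): 151.048°.

151°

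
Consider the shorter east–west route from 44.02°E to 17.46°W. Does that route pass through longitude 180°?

Signed shortest Δλ = ((-17.46 − 44.02 + 180) mod 360) − 180 = -61.48°.
Going west by 61.48° from +44.02° reaches -17.46° without touching 180°.

No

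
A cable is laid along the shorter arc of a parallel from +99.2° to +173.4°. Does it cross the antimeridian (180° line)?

Signed shortest Δλ = ((173.4 − 99.2 + 180) mod 360) − 180 = 74.2°.
Going east by 74.2° from +99.2° reaches +173.4° without touching 180°.

No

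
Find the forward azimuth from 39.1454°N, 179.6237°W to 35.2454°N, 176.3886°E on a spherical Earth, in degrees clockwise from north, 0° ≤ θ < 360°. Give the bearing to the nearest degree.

220°

Δλ = 176.3886 − -179.6237 = 356.0123°; wrapped into (−180°, 180°]: -3.9877°.
θ = atan2( sin Δλ · cos φ₂ , cos φ₁ · sin φ₂ − sin φ₁ · cos φ₂ · cos Δλ )
  = atan2(-0.05679, -0.06677) = -139.614° → normalised to [0°, 360°): 220.386°.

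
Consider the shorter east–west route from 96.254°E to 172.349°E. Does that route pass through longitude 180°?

No

Signed shortest Δλ = ((172.349 − 96.254 + 180) mod 360) − 180 = 76.095°.
Going east by 76.095° from +96.254° reaches +172.349° without touching 180°.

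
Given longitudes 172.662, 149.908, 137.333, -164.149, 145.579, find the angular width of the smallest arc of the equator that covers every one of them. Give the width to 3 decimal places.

Sort the longitudes: -164.149°, +137.333°, +145.579°, +149.908°, +172.662°.
Eastward gaps between consecutive values (wrapping around): 301.482°, 8.246°, 4.329°, 22.754°, 23.189°.
Largest gap = 301.482° ⇒ minimal covering band is its complement: 360° − 301.482° = 58.518°.
Band runs from +137.333° eastward to -164.149°, crossing the antimeridian.

58.518°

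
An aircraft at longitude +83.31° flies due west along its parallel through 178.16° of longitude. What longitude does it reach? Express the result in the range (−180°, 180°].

Start at +83.31°; shift −178.16° → -94.85°.
-94.85° already lies in (−180°, 180°].

-94.85°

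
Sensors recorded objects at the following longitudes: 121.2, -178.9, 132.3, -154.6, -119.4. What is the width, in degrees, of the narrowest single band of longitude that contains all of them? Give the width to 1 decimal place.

Sort the longitudes: -178.9°, -154.6°, -119.4°, +121.2°, +132.3°.
Eastward gaps between consecutive values (wrapping around): 24.3°, 35.2°, 240.6°, 11.1°, 48.8°.
Largest gap = 240.6° ⇒ minimal covering band is its complement: 360° − 240.6° = 119.4°.
Band runs from +121.2° eastward to -119.4°, crossing the antimeridian.

119.4°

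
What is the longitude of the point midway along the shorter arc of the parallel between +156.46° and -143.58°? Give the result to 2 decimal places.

-173.56°

Signed shortest Δλ from +156.46° to -143.58° is +59.96°.
Midpoint longitude = +156.46° + (+59.96°)/2 = +156.46° + 29.98° = +186.44°.
Normalise into (−180°, 180°]: -173.56°.
(The naïve average (+156.46 + -143.58)/2 = 6.44° is on the wrong side of the globe.)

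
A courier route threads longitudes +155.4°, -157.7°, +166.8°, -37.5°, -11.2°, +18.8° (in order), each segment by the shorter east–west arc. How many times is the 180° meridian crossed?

Leg 1: +155.4° → -157.7°, shortest Δλ = 46.9° (east) — crosses 180°.
Leg 2: -157.7° → +166.8°, shortest Δλ = -35.5° (west) — crosses 180°.
Leg 3: +166.8° → -37.5°, shortest Δλ = 155.7° (east) — crosses 180°.
Leg 4: -37.5° → -11.2°, shortest Δλ = 26.3° (east) — does not cross 180°.
Leg 5: -11.2° → +18.8°, shortest Δλ = 30.0° (east) — does not cross 180°.
Total crossings: 3.

3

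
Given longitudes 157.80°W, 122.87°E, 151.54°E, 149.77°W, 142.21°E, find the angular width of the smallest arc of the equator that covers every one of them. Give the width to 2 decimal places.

Sort the longitudes: -157.80°, -149.77°, +122.87°, +142.21°, +151.54°.
Eastward gaps between consecutive values (wrapping around): 8.03°, 272.64°, 19.34°, 9.33°, 50.66°.
Largest gap = 272.64° ⇒ minimal covering band is its complement: 360° − 272.64° = 87.36°.
Band runs from +122.87° eastward to -149.77°, crossing the antimeridian.

87.36°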